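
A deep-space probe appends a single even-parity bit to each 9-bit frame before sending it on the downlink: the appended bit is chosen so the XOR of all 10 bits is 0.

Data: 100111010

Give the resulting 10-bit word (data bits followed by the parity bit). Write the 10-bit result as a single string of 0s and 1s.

XOR of the 9 data bits: 1⊕0⊕0⊕1⊕1⊕1⊕0⊕1⊕0 = 1
Parity bit = 1 (so all 10 bits XOR to 0).

1001110101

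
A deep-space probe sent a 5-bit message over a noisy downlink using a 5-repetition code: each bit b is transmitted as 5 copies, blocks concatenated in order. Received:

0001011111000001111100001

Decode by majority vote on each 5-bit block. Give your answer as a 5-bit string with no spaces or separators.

Block 1 (00010): 1 one → 0
Block 2 (11111): 5 ones → 1
Block 3 (00000): 0 ones → 0
Block 4 (11111): 5 ones → 1
Block 5 (00001): 1 one → 0

01010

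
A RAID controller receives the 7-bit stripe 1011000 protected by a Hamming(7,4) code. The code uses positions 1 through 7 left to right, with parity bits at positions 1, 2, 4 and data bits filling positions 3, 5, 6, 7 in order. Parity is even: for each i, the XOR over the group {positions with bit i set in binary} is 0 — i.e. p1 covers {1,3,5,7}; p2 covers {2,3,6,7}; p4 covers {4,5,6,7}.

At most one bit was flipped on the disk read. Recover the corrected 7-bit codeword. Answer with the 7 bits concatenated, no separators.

1011010

s1 (pos 1,3,5,7): 1⊕1⊕0⊕0 = 0
s2 (pos 2,3,6,7): 0⊕1⊕0⊕0 = 1
s4 (pos 4,5,6,7): 1⊕0⊕0⊕0 = 1
Syndrome s4…s1 = 110 → error at position 6.
Flip position 6: 1011000 → 1011010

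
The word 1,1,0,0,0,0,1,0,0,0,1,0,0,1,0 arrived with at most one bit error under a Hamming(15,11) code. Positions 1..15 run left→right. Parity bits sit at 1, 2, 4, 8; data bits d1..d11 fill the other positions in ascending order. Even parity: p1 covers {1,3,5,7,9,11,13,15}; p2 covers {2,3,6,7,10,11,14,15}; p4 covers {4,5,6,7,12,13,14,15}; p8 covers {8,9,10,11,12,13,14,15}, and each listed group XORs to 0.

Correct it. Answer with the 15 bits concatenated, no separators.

s1 (pos 1,3,5,7,9,11,13,15): 1⊕0⊕0⊕1⊕0⊕1⊕0⊕0 = 1
s2 (pos 2,3,6,7,10,11,14,15): 1⊕0⊕0⊕1⊕0⊕1⊕1⊕0 = 0
s4 (pos 4,5,6,7,12,13,14,15): 0⊕0⊕0⊕1⊕0⊕0⊕1⊕0 = 0
s8 (pos 8,9,10,11,12,13,14,15): 0⊕0⊕0⊕1⊕0⊕0⊕1⊕0 = 0
Syndrome s8…s1 = 0001 → error at position 1.
Flip position 1: 110000100010010 → 010000100010010

010000100010010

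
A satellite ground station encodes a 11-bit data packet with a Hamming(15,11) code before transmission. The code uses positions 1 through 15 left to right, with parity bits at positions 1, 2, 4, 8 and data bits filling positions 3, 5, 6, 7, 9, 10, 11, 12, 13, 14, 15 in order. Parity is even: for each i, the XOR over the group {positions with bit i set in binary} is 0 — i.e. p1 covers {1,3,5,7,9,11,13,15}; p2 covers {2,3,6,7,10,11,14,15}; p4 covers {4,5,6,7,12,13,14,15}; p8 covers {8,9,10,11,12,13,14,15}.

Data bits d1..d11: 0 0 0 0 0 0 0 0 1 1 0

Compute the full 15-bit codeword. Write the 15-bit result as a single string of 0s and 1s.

110000000000110

Place data at non-parity positions: p1 p2 0 p4 0 0 0 p8 0 0 0 0 1 1 0
p1 (pos 1,3,5,7,9,11,13,15): XOR of data positions = 0⊕0⊕0⊕0⊕0⊕1⊕0 = 1
p2 (pos 2,3,6,7,10,11,14,15): XOR of data positions = 0⊕0⊕0⊕0⊕0⊕1⊕0 = 1
p4 (pos 4,5,6,7,12,13,14,15): XOR of data positions = 0⊕0⊕0⊕0⊕1⊕1⊕0 = 0
p8 (pos 8,9,10,11,12,13,14,15): XOR of data positions = 0⊕0⊕0⊕0⊕1⊕1⊕0 = 0
Codeword: 110000000000110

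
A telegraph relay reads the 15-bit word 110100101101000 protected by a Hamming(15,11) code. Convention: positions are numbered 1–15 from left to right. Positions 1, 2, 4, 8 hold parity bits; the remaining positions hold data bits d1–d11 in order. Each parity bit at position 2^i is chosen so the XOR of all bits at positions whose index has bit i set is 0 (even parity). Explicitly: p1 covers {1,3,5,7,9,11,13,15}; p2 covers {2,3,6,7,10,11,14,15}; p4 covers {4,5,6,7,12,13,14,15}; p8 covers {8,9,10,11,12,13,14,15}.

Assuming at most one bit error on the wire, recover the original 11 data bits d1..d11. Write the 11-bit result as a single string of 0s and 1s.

00011101001

s1 (pos 1,3,5,7,9,11,13,15): 1⊕0⊕0⊕1⊕1⊕0⊕0⊕0 = 1
s2 (pos 2,3,6,7,10,11,14,15): 1⊕0⊕0⊕1⊕1⊕0⊕0⊕0 = 1
s4 (pos 4,5,6,7,12,13,14,15): 1⊕0⊕0⊕1⊕1⊕0⊕0⊕0 = 1
s8 (pos 8,9,10,11,12,13,14,15): 0⊕1⊕1⊕0⊕1⊕0⊕0⊕0 = 1
Syndrome s8…s1 = 1111 → error at position 15.
Flip position 15: 110100101101000 → 110100101101001
Read data bits from positions 3,5,6,7,9,10,11,12,13,14,15: 00011101001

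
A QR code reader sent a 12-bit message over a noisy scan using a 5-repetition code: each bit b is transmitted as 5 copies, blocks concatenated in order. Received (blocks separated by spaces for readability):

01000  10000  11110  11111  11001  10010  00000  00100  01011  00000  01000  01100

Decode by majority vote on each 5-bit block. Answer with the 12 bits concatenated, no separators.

001110001000

Block 1 (01000): 1 one → 0
Block 2 (10000): 1 one → 0
Block 3 (11110): 4 ones → 1
Block 4 (11111): 5 ones → 1
Block 5 (11001): 3 ones → 1
Block 6 (10010): 2 ones → 0
Block 7 (00000): 0 ones → 0
Block 8 (00100): 1 one → 0
Block 9 (01011): 3 ones → 1
Block 10 (00000): 0 ones → 0
Block 11 (01000): 1 one → 0
Block 12 (01100): 2 ones → 0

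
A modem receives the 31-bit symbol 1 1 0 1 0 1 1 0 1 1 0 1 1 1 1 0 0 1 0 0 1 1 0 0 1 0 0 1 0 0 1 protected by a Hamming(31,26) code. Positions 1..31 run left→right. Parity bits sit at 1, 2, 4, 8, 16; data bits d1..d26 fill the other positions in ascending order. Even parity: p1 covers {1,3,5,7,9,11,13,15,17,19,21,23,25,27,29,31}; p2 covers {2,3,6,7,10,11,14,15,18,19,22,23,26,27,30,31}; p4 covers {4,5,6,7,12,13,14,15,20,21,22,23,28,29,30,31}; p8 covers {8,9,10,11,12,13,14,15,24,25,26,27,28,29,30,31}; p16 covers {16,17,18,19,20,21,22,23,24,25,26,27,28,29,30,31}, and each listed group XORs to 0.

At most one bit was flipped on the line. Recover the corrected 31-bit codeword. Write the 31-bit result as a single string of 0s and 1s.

s1 (pos 1,3,5,7,9,11,13,15,17,19,21,23,25,27,29,31): 1⊕0⊕0⊕1⊕1⊕0⊕1⊕1⊕0⊕0⊕1⊕0⊕1⊕0⊕0⊕1 = 0
s2 (pos 2,3,6,7,10,11,14,15,18,19,22,23,26,27,30,31): 1⊕0⊕1⊕1⊕1⊕0⊕1⊕1⊕1⊕0⊕1⊕0⊕0⊕0⊕0⊕1 = 1
s4 (pos 4,5,6,7,12,13,14,15,20,21,22,23,28,29,30,31): 1⊕0⊕1⊕1⊕1⊕1⊕1⊕1⊕0⊕1⊕1⊕0⊕1⊕0⊕0⊕1 = 1
s8 (pos 8,9,10,11,12,13,14,15,24,25,26,27,28,29,30,31): 0⊕1⊕1⊕0⊕1⊕1⊕1⊕1⊕0⊕1⊕0⊕0⊕1⊕0⊕0⊕1 = 1
s16 (pos 16,17,18,19,20,21,22,23,24,25,26,27,28,29,30,31): 0⊕0⊕1⊕0⊕0⊕1⊕1⊕0⊕0⊕1⊕0⊕0⊕1⊕0⊕0⊕1 = 0
Syndrome s16…s1 = 01110 → error at position 14.
Flip position 14: 1101011011011110010011001001001 → 1101011011011010010011001001001

1101011011011010010011001001001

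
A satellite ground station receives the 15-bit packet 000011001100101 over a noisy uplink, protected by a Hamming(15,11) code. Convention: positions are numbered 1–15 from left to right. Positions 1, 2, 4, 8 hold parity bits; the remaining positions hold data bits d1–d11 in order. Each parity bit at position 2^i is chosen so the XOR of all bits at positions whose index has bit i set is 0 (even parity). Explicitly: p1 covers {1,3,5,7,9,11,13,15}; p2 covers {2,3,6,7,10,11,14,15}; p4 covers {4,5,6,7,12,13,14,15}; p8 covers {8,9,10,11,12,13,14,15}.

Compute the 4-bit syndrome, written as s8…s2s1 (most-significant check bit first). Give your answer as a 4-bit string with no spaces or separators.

0010

s1 (pos 1,3,5,7,9,11,13,15): 0⊕0⊕1⊕0⊕1⊕0⊕1⊕1 = 0
s2 (pos 2,3,6,7,10,11,14,15): 0⊕0⊕1⊕0⊕1⊕0⊕0⊕1 = 1
s4 (pos 4,5,6,7,12,13,14,15): 0⊕1⊕1⊕0⊕0⊕1⊕0⊕1 = 0
s8 (pos 8,9,10,11,12,13,14,15): 0⊕1⊕1⊕0⊕0⊕1⊕0⊕1 = 0
Syndrome s8…s1 = 0010 → error at position 2.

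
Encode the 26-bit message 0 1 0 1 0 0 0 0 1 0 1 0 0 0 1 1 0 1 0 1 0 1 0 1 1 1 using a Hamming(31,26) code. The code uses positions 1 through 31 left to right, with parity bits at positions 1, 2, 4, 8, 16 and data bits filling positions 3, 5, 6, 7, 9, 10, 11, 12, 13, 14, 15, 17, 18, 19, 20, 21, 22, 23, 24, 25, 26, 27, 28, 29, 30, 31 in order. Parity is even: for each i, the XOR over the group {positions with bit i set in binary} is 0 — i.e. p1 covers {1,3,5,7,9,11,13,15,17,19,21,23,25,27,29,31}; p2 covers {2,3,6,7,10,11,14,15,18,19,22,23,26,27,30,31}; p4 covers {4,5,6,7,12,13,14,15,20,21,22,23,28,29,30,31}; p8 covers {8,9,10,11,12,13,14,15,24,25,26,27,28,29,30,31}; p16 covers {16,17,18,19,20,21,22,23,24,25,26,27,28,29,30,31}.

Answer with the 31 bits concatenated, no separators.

Place data at non-parity positions: p1 p2 0 p4 1 0 1 p8 0 0 0 0 1 0 1 p16 0 0 0 1 1 0 1 0 1 0 1 0 1 1 1
p1 (pos 1,3,5,7,9,11,13,15,17,19,21,23,25,27,29,31): XOR of data positions = 0⊕1⊕1⊕0⊕0⊕1⊕1⊕0⊕0⊕1⊕1⊕1⊕1⊕1⊕1 = 0
p2 (pos 2,3,6,7,10,11,14,15,18,19,22,23,26,27,30,31): XOR of data positions = 0⊕0⊕1⊕0⊕0⊕0⊕1⊕0⊕0⊕0⊕1⊕0⊕1⊕1⊕1 = 0
p4 (pos 4,5,6,7,12,13,14,15,20,21,22,23,28,29,30,31): XOR of data positions = 1⊕0⊕1⊕0⊕1⊕0⊕1⊕1⊕1⊕0⊕1⊕0⊕1⊕1⊕1 = 0
p8 (pos 8,9,10,11,12,13,14,15,24,25,26,27,28,29,30,31): XOR of data positions = 0⊕0⊕0⊕0⊕1⊕0⊕1⊕0⊕1⊕0⊕1⊕0⊕1⊕1⊕1 = 1
p16 (pos 16,17,18,19,20,21,22,23,24,25,26,27,28,29,30,31): XOR of data positions = 0⊕0⊕0⊕1⊕1⊕0⊕1⊕0⊕1⊕0⊕1⊕0⊕1⊕1⊕1 = 0
Codeword: 0000101100001010000110101010111

0000101100001010000110101010111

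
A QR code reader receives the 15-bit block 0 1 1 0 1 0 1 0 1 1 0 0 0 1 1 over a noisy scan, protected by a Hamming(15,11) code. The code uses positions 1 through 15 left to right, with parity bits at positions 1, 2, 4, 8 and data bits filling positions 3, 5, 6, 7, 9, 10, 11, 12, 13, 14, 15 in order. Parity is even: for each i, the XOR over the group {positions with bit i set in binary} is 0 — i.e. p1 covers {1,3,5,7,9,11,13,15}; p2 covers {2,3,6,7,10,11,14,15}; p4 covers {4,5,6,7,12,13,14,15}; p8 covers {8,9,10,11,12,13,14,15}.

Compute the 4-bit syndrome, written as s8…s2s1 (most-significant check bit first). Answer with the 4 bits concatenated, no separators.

0001

s1 (pos 1,3,5,7,9,11,13,15): 0⊕1⊕1⊕1⊕1⊕0⊕0⊕1 = 1
s2 (pos 2,3,6,7,10,11,14,15): 1⊕1⊕0⊕1⊕1⊕0⊕1⊕1 = 0
s4 (pos 4,5,6,7,12,13,14,15): 0⊕1⊕0⊕1⊕0⊕0⊕1⊕1 = 0
s8 (pos 8,9,10,11,12,13,14,15): 0⊕1⊕1⊕0⊕0⊕0⊕1⊕1 = 0
Syndrome s8…s1 = 0001 → error at position 1.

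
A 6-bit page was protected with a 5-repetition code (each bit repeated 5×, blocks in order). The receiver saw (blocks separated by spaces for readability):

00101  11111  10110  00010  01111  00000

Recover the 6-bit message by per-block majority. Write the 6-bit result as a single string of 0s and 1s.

011010

Block 1 (00101): 2 ones → 0
Block 2 (11111): 5 ones → 1
Block 3 (10110): 3 ones → 1
Block 4 (00010): 1 one → 0
Block 5 (01111): 4 ones → 1
Block 6 (00000): 0 ones → 0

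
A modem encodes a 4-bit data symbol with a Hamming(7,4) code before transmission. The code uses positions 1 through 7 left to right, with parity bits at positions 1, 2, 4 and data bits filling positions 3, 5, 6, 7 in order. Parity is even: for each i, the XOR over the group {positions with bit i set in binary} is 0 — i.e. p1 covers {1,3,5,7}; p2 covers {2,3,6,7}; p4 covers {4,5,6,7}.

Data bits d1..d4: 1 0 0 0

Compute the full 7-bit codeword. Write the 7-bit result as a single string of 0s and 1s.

Place data at non-parity positions: p1 p2 1 p4 0 0 0
p1 (pos 1,3,5,7): XOR of data positions = 1⊕0⊕0 = 1
p2 (pos 2,3,6,7): XOR of data positions = 1⊕0⊕0 = 1
p4 (pos 4,5,6,7): XOR of data positions = 0⊕0⊕0 = 0
Codeword: 1110000

1110000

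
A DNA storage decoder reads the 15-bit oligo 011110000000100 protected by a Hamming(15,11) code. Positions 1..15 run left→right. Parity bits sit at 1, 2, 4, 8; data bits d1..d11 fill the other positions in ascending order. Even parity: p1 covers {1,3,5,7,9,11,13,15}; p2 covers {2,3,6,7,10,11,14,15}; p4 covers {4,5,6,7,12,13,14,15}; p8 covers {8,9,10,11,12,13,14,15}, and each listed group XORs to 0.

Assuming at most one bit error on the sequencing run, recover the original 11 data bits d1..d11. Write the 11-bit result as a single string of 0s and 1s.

11000000000

s1 (pos 1,3,5,7,9,11,13,15): 0⊕1⊕1⊕0⊕0⊕0⊕1⊕0 = 1
s2 (pos 2,3,6,7,10,11,14,15): 1⊕1⊕0⊕0⊕0⊕0⊕0⊕0 = 0
s4 (pos 4,5,6,7,12,13,14,15): 1⊕1⊕0⊕0⊕0⊕1⊕0⊕0 = 1
s8 (pos 8,9,10,11,12,13,14,15): 0⊕0⊕0⊕0⊕0⊕1⊕0⊕0 = 1
Syndrome s8…s1 = 1101 → error at position 13.
Flip position 13: 011110000000100 → 011110000000000
Read data bits from positions 3,5,6,7,9,10,11,12,13,14,15: 11000000000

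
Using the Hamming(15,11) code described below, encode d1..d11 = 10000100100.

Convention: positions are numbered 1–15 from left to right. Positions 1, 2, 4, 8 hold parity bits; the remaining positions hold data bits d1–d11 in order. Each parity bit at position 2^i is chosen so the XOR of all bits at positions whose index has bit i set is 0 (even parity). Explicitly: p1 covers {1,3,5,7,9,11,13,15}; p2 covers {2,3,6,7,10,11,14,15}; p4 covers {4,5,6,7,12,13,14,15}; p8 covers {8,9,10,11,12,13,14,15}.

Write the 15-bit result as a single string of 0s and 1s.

Place data at non-parity positions: p1 p2 1 p4 0 0 0 p8 0 1 0 0 1 0 0
p1 (pos 1,3,5,7,9,11,13,15): XOR of data positions = 1⊕0⊕0⊕0⊕0⊕1⊕0 = 0
p2 (pos 2,3,6,7,10,11,14,15): XOR of data positions = 1⊕0⊕0⊕1⊕0⊕0⊕0 = 0
p4 (pos 4,5,6,7,12,13,14,15): XOR of data positions = 0⊕0⊕0⊕0⊕1⊕0⊕0 = 1
p8 (pos 8,9,10,11,12,13,14,15): XOR of data positions = 0⊕1⊕0⊕0⊕1⊕0⊕0 = 0
Codeword: 001100000100100

001100000100100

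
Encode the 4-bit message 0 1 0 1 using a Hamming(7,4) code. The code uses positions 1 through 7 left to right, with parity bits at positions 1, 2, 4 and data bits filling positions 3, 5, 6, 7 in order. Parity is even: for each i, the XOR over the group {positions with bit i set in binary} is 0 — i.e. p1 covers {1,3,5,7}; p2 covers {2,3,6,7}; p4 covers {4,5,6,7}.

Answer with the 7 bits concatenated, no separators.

0100101

Place data at non-parity positions: p1 p2 0 p4 1 0 1
p1 (pos 1,3,5,7): XOR of data positions = 0⊕1⊕1 = 0
p2 (pos 2,3,6,7): XOR of data positions = 0⊕0⊕1 = 1
p4 (pos 4,5,6,7): XOR of data positions = 1⊕0⊕1 = 0
Codeword: 0100101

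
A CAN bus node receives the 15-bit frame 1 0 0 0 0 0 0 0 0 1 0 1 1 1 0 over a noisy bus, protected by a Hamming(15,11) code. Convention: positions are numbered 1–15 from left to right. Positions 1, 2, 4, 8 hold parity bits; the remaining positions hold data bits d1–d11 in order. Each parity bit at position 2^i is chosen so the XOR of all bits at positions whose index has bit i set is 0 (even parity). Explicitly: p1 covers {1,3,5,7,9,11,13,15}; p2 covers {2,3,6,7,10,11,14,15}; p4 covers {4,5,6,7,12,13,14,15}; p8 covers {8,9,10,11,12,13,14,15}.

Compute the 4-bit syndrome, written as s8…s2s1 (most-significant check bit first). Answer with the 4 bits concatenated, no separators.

0100

s1 (pos 1,3,5,7,9,11,13,15): 1⊕0⊕0⊕0⊕0⊕0⊕1⊕0 = 0
s2 (pos 2,3,6,7,10,11,14,15): 0⊕0⊕0⊕0⊕1⊕0⊕1⊕0 = 0
s4 (pos 4,5,6,7,12,13,14,15): 0⊕0⊕0⊕0⊕1⊕1⊕1⊕0 = 1
s8 (pos 8,9,10,11,12,13,14,15): 0⊕0⊕1⊕0⊕1⊕1⊕1⊕0 = 0
Syndrome s8…s1 = 0100 → error at position 4.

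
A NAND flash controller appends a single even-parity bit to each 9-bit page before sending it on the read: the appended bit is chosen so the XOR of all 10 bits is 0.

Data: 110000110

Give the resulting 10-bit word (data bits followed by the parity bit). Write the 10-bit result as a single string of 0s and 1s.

XOR of the 9 data bits: 1⊕1⊕0⊕0⊕0⊕0⊕1⊕1⊕0 = 0
Parity bit = 0 (so all 10 bits XOR to 0).

1100001100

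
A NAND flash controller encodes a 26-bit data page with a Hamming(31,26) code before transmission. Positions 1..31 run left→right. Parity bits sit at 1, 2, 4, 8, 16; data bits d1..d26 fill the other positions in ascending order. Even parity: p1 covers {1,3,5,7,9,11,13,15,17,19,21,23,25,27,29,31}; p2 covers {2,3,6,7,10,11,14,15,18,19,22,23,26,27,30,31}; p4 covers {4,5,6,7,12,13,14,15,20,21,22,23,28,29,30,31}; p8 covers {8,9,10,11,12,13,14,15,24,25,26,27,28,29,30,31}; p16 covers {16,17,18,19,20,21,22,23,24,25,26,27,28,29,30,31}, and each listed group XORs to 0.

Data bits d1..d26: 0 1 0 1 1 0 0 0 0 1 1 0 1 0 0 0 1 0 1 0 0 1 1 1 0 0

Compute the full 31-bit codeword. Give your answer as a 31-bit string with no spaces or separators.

Place data at non-parity positions: p1 p2 0 p4 1 0 1 p8 1 0 0 0 0 1 1 p16 0 1 0 0 0 1 0 1 0 0 1 1 1 0 0
p1 (pos 1,3,5,7,9,11,13,15,17,19,21,23,25,27,29,31): XOR of data positions = 0⊕1⊕1⊕1⊕0⊕0⊕1⊕0⊕0⊕0⊕0⊕0⊕1⊕1⊕0 = 0
p2 (pos 2,3,6,7,10,11,14,15,18,19,22,23,26,27,30,31): XOR of data positions = 0⊕0⊕1⊕0⊕0⊕1⊕1⊕1⊕0⊕1⊕0⊕0⊕1⊕0⊕0 = 0
p4 (pos 4,5,6,7,12,13,14,15,20,21,22,23,28,29,30,31): XOR of data positions = 1⊕0⊕1⊕0⊕0⊕1⊕1⊕0⊕0⊕1⊕0⊕1⊕1⊕0⊕0 = 1
p8 (pos 8,9,10,11,12,13,14,15,24,25,26,27,28,29,30,31): XOR of data positions = 1⊕0⊕0⊕0⊕0⊕1⊕1⊕1⊕0⊕0⊕1⊕1⊕1⊕0⊕0 = 1
p16 (pos 16,17,18,19,20,21,22,23,24,25,26,27,28,29,30,31): XOR of data positions = 0⊕1⊕0⊕0⊕0⊕1⊕0⊕1⊕0⊕0⊕1⊕1⊕1⊕0⊕0 = 0
Codeword: 0001101110000110010001010011100

0001101110000110010001010011100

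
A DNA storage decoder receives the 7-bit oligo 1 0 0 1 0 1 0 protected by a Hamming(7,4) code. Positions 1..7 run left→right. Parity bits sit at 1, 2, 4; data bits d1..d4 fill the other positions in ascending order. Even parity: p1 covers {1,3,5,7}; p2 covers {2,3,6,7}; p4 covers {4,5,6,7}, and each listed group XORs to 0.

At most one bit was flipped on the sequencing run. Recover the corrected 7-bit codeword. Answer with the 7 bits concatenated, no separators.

1011010

s1 (pos 1,3,5,7): 1⊕0⊕0⊕0 = 1
s2 (pos 2,3,6,7): 0⊕0⊕1⊕0 = 1
s4 (pos 4,5,6,7): 1⊕0⊕1⊕0 = 0
Syndrome s4…s1 = 011 → error at position 3.
Flip position 3: 1001010 → 1011010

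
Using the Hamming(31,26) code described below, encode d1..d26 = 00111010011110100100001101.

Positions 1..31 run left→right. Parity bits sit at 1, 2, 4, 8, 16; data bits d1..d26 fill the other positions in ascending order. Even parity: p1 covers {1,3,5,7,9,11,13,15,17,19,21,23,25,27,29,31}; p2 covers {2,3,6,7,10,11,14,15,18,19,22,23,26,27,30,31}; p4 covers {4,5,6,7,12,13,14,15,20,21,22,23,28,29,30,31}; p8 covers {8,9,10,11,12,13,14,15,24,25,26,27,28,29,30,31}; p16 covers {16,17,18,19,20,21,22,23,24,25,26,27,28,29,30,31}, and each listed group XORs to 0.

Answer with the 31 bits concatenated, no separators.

0001011110100111110100100001101

Place data at non-parity positions: p1 p2 0 p4 0 1 1 p8 1 0 1 0 0 1 1 p16 1 1 0 1 0 0 1 0 0 0 0 1 1 0 1
p1 (pos 1,3,5,7,9,11,13,15,17,19,21,23,25,27,29,31): XOR of data positions = 0⊕0⊕1⊕1⊕1⊕0⊕1⊕1⊕0⊕0⊕1⊕0⊕0⊕1⊕1 = 0
p2 (pos 2,3,6,7,10,11,14,15,18,19,22,23,26,27,30,31): XOR of data positions = 0⊕1⊕1⊕0⊕1⊕1⊕1⊕1⊕0⊕0⊕1⊕0⊕0⊕0⊕1 = 0
p4 (pos 4,5,6,7,12,13,14,15,20,21,22,23,28,29,30,31): XOR of data positions = 0⊕1⊕1⊕0⊕0⊕1⊕1⊕1⊕0⊕0⊕1⊕1⊕1⊕0⊕1 = 1
p8 (pos 8,9,10,11,12,13,14,15,24,25,26,27,28,29,30,31): XOR of data positions = 1⊕0⊕1⊕0⊕0⊕1⊕1⊕0⊕0⊕0⊕0⊕1⊕1⊕0⊕1 = 1
p16 (pos 16,17,18,19,20,21,22,23,24,25,26,27,28,29,30,31): XOR of data positions = 1⊕1⊕0⊕1⊕0⊕0⊕1⊕0⊕0⊕0⊕0⊕1⊕1⊕0⊕1 = 1
Codeword: 0001011110100111110100100001101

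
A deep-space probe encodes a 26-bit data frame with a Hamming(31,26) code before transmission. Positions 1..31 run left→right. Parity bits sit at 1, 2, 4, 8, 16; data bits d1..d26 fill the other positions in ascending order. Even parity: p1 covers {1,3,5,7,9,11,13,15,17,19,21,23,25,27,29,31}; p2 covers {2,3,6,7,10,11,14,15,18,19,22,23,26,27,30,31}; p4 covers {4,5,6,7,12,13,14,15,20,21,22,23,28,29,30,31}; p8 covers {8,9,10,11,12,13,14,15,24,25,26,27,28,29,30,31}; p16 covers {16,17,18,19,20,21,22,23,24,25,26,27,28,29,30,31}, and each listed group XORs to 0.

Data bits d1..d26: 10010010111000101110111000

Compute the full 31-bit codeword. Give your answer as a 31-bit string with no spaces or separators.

1110001000101111000101110111000

Place data at non-parity positions: p1 p2 1 p4 0 0 1 p8 0 0 1 0 1 1 1 p16 0 0 0 1 0 1 1 1 0 1 1 1 0 0 0
p1 (pos 1,3,5,7,9,11,13,15,17,19,21,23,25,27,29,31): XOR of data positions = 1⊕0⊕1⊕0⊕1⊕1⊕1⊕0⊕0⊕0⊕1⊕0⊕1⊕0⊕0 = 1
p2 (pos 2,3,6,7,10,11,14,15,18,19,22,23,26,27,30,31): XOR of data positions = 1⊕0⊕1⊕0⊕1⊕1⊕1⊕0⊕0⊕1⊕1⊕1⊕1⊕0⊕0 = 1
p4 (pos 4,5,6,7,12,13,14,15,20,21,22,23,28,29,30,31): XOR of data positions = 0⊕0⊕1⊕0⊕1⊕1⊕1⊕1⊕0⊕1⊕1⊕1⊕0⊕0⊕0 = 0
p8 (pos 8,9,10,11,12,13,14,15,24,25,26,27,28,29,30,31): XOR of data positions = 0⊕0⊕1⊕0⊕1⊕1⊕1⊕1⊕0⊕1⊕1⊕1⊕0⊕0⊕0 = 0
p16 (pos 16,17,18,19,20,21,22,23,24,25,26,27,28,29,30,31): XOR of data positions = 0⊕0⊕0⊕1⊕0⊕1⊕1⊕1⊕0⊕1⊕1⊕1⊕0⊕0⊕0 = 1
Codeword: 1110001000101111000101110111000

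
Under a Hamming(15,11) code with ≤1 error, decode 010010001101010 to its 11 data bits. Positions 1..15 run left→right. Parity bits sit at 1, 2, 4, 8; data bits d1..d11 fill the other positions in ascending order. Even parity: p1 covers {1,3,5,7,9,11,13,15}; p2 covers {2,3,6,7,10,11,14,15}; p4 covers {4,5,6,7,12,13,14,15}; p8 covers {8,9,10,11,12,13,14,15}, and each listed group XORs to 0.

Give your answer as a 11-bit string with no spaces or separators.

01101101010

s1 (pos 1,3,5,7,9,11,13,15): 0⊕0⊕1⊕0⊕1⊕0⊕0⊕0 = 0
s2 (pos 2,3,6,7,10,11,14,15): 1⊕0⊕0⊕0⊕1⊕0⊕1⊕0 = 1
s4 (pos 4,5,6,7,12,13,14,15): 0⊕1⊕0⊕0⊕1⊕0⊕1⊕0 = 1
s8 (pos 8,9,10,11,12,13,14,15): 0⊕1⊕1⊕0⊕1⊕0⊕1⊕0 = 0
Syndrome s8…s1 = 0110 → error at position 6.
Flip position 6: 010010001101010 → 010011001101010
Read data bits from positions 3,5,6,7,9,10,11,12,13,14,15: 01101101010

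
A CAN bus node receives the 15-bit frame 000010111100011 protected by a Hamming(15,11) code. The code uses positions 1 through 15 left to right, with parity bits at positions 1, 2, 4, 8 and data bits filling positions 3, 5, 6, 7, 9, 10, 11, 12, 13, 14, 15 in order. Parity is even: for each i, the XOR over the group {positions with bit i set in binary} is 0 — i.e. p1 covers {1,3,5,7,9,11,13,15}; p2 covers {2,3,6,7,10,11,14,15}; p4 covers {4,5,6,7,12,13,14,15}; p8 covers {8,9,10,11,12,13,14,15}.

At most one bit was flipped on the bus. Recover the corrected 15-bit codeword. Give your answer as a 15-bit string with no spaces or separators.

s1 (pos 1,3,5,7,9,11,13,15): 0⊕0⊕1⊕1⊕1⊕0⊕0⊕1 = 0
s2 (pos 2,3,6,7,10,11,14,15): 0⊕0⊕0⊕1⊕1⊕0⊕1⊕1 = 0
s4 (pos 4,5,6,7,12,13,14,15): 0⊕1⊕0⊕1⊕0⊕0⊕1⊕1 = 0
s8 (pos 8,9,10,11,12,13,14,15): 1⊕1⊕1⊕0⊕0⊕0⊕1⊕1 = 1
Syndrome s8…s1 = 1000 → error at position 8.
Flip position 8: 000010111100011 → 000010101100011

000010101100011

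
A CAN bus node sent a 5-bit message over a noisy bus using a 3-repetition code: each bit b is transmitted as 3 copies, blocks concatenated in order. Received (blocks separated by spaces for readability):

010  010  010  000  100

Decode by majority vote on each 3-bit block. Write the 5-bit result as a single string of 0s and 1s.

00000

Block 1 (010): 1 one → 0
Block 2 (010): 1 one → 0
Block 3 (010): 1 one → 0
Block 4 (000): 0 ones → 0
Block 5 (100): 1 one → 0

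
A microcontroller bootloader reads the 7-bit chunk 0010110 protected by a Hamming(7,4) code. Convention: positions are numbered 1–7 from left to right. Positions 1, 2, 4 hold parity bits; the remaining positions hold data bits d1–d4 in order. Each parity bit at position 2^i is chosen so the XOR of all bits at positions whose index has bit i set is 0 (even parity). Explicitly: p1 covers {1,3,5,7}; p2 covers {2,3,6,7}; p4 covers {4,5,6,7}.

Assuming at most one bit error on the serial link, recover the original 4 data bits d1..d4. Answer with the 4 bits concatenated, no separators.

s1 (pos 1,3,5,7): 0⊕1⊕1⊕0 = 0
s2 (pos 2,3,6,7): 0⊕1⊕1⊕0 = 0
s4 (pos 4,5,6,7): 0⊕1⊕1⊕0 = 0
Syndrome s4…s1 = 000 → no error.
Read data bits from positions 3,5,6,7: 1110

1110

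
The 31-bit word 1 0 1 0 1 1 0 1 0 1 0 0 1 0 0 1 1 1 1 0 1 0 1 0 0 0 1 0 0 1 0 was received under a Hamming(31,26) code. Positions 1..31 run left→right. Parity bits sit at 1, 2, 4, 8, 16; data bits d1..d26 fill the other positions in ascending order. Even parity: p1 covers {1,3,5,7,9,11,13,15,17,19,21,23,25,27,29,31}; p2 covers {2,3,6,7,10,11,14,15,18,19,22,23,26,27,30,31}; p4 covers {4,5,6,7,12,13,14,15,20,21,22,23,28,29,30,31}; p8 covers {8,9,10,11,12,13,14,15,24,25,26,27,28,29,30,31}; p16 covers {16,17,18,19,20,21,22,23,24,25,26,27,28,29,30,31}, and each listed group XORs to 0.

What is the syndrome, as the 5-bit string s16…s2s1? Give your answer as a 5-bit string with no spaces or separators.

01001

s1 (pos 1,3,5,7,9,11,13,15,17,19,21,23,25,27,29,31): 1⊕1⊕1⊕0⊕0⊕0⊕1⊕0⊕1⊕1⊕1⊕1⊕0⊕1⊕0⊕0 = 1
s2 (pos 2,3,6,7,10,11,14,15,18,19,22,23,26,27,30,31): 0⊕1⊕1⊕0⊕1⊕0⊕0⊕0⊕1⊕1⊕0⊕1⊕0⊕1⊕1⊕0 = 0
s4 (pos 4,5,6,7,12,13,14,15,20,21,22,23,28,29,30,31): 0⊕1⊕1⊕0⊕0⊕1⊕0⊕0⊕0⊕1⊕0⊕1⊕0⊕0⊕1⊕0 = 0
s8 (pos 8,9,10,11,12,13,14,15,24,25,26,27,28,29,30,31): 1⊕0⊕1⊕0⊕0⊕1⊕0⊕0⊕0⊕0⊕0⊕1⊕0⊕0⊕1⊕0 = 1
s16 (pos 16,17,18,19,20,21,22,23,24,25,26,27,28,29,30,31): 1⊕1⊕1⊕1⊕0⊕1⊕0⊕1⊕0⊕0⊕0⊕1⊕0⊕0⊕1⊕0 = 0
Syndrome s16…s1 = 01001 → error at position 9.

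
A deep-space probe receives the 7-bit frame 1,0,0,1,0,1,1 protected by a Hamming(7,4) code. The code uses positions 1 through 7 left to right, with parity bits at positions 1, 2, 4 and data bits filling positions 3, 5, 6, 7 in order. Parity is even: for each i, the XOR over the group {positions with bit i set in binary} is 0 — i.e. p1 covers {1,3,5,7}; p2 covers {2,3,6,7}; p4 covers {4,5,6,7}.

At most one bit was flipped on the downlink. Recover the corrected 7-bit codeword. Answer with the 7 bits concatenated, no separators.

1000011

s1 (pos 1,3,5,7): 1⊕0⊕0⊕1 = 0
s2 (pos 2,3,6,7): 0⊕0⊕1⊕1 = 0
s4 (pos 4,5,6,7): 1⊕0⊕1⊕1 = 1
Syndrome s4…s1 = 100 → error at position 4.
Flip position 4: 1001011 → 1000011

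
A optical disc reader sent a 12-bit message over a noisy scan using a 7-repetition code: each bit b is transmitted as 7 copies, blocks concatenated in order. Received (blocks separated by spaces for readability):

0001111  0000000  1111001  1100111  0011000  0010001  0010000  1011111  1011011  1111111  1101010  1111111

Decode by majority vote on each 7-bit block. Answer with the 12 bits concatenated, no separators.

Block 1 (0001111): 4 ones → 1
Block 2 (0000000): 0 ones → 0
Block 3 (1111001): 5 ones → 1
Block 4 (1100111): 5 ones → 1
Block 5 (0011000): 2 ones → 0
Block 6 (0010001): 2 ones → 0
Block 7 (0010000): 1 one → 0
Block 8 (1011111): 6 ones → 1
Block 9 (1011011): 5 ones → 1
Block 10 (1111111): 7 ones → 1
Block 11 (1101010): 4 ones → 1
Block 12 (1111111): 7 ones → 1

101100011111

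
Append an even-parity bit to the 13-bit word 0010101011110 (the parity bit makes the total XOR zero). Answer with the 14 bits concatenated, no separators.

00101010111101

XOR of the 13 data bits: 0⊕0⊕1⊕0⊕1⊕0⊕1⊕0⊕1⊕1⊕1⊕1⊕0 = 1
Parity bit = 1 (so all 14 bits XOR to 0).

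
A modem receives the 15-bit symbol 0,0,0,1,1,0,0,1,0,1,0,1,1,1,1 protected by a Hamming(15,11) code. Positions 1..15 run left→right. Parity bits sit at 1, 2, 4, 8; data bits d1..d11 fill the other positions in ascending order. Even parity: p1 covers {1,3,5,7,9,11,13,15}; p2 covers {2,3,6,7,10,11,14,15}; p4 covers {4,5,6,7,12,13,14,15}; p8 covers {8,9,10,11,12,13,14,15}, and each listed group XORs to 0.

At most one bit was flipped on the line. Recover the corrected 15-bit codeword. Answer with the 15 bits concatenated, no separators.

s1 (pos 1,3,5,7,9,11,13,15): 0⊕0⊕1⊕0⊕0⊕0⊕1⊕1 = 1
s2 (pos 2,3,6,7,10,11,14,15): 0⊕0⊕0⊕0⊕1⊕0⊕1⊕1 = 1
s4 (pos 4,5,6,7,12,13,14,15): 1⊕1⊕0⊕0⊕1⊕1⊕1⊕1 = 0
s8 (pos 8,9,10,11,12,13,14,15): 1⊕0⊕1⊕0⊕1⊕1⊕1⊕1 = 0
Syndrome s8…s1 = 0011 → error at position 3.
Flip position 3: 000110010101111 → 001110010101111

001110010101111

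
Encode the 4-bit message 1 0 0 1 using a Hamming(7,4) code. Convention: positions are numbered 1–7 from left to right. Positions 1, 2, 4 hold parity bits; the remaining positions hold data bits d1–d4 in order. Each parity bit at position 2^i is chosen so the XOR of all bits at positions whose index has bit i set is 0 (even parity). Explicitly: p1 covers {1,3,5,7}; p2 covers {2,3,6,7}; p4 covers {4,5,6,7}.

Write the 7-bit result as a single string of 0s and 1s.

Place data at non-parity positions: p1 p2 1 p4 0 0 1
p1 (pos 1,3,5,7): XOR of data positions = 1⊕0⊕1 = 0
p2 (pos 2,3,6,7): XOR of data positions = 1⊕0⊕1 = 0
p4 (pos 4,5,6,7): XOR of data positions = 0⊕0⊕1 = 1
Codeword: 0011001

0011001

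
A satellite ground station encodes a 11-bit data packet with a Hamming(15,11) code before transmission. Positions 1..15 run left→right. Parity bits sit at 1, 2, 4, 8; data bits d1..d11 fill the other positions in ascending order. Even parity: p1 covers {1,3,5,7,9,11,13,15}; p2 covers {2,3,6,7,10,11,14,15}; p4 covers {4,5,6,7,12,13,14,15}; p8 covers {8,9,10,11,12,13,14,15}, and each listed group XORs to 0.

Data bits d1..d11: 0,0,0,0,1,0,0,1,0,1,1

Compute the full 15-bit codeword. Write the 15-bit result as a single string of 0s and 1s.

Place data at non-parity positions: p1 p2 0 p4 0 0 0 p8 1 0 0 1 0 1 1
p1 (pos 1,3,5,7,9,11,13,15): XOR of data positions = 0⊕0⊕0⊕1⊕0⊕0⊕1 = 0
p2 (pos 2,3,6,7,10,11,14,15): XOR of data positions = 0⊕0⊕0⊕0⊕0⊕1⊕1 = 0
p4 (pos 4,5,6,7,12,13,14,15): XOR of data positions = 0⊕0⊕0⊕1⊕0⊕1⊕1 = 1
p8 (pos 8,9,10,11,12,13,14,15): XOR of data positions = 1⊕0⊕0⊕1⊕0⊕1⊕1 = 0
Codeword: 000100001001011

000100001001011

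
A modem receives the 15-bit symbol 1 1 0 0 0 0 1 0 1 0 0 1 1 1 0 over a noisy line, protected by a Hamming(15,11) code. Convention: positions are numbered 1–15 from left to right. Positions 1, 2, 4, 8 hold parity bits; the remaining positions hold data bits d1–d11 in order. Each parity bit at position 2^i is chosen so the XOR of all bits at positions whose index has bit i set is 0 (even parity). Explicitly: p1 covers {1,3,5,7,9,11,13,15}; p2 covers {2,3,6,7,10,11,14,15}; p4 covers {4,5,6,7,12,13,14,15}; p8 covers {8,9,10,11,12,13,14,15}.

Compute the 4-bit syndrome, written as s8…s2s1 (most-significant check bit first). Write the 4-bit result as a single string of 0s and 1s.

s1 (pos 1,3,5,7,9,11,13,15): 1⊕0⊕0⊕1⊕1⊕0⊕1⊕0 = 0
s2 (pos 2,3,6,7,10,11,14,15): 1⊕0⊕0⊕1⊕0⊕0⊕1⊕0 = 1
s4 (pos 4,5,6,7,12,13,14,15): 0⊕0⊕0⊕1⊕1⊕1⊕1⊕0 = 0
s8 (pos 8,9,10,11,12,13,14,15): 0⊕1⊕0⊕0⊕1⊕1⊕1⊕0 = 0
Syndrome s8…s1 = 0010 → error at position 2.

0010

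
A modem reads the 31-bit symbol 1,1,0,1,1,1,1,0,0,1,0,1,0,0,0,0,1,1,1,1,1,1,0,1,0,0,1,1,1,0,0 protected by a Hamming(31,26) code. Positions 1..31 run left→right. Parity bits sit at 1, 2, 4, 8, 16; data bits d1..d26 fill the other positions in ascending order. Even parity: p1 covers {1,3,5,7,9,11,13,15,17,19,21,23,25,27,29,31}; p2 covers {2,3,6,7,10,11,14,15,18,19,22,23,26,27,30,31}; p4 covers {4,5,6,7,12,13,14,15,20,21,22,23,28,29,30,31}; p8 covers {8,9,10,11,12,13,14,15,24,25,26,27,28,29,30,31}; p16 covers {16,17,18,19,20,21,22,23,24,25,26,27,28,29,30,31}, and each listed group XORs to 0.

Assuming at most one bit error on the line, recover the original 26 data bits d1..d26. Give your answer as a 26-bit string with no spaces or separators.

s1 (pos 1,3,5,7,9,11,13,15,17,19,21,23,25,27,29,31): 1⊕0⊕1⊕1⊕0⊕0⊕0⊕0⊕1⊕1⊕1⊕0⊕0⊕1⊕1⊕0 = 0
s2 (pos 2,3,6,7,10,11,14,15,18,19,22,23,26,27,30,31): 1⊕0⊕1⊕1⊕1⊕0⊕0⊕0⊕1⊕1⊕1⊕0⊕0⊕1⊕0⊕0 = 0
s4 (pos 4,5,6,7,12,13,14,15,20,21,22,23,28,29,30,31): 1⊕1⊕1⊕1⊕1⊕0⊕0⊕0⊕1⊕1⊕1⊕0⊕1⊕1⊕0⊕0 = 0
s8 (pos 8,9,10,11,12,13,14,15,24,25,26,27,28,29,30,31): 0⊕0⊕1⊕0⊕1⊕0⊕0⊕0⊕1⊕0⊕0⊕1⊕1⊕1⊕0⊕0 = 0
s16 (pos 16,17,18,19,20,21,22,23,24,25,26,27,28,29,30,31): 0⊕1⊕1⊕1⊕1⊕1⊕1⊕0⊕1⊕0⊕0⊕1⊕1⊕1⊕0⊕0 = 0
Syndrome s16…s1 = 00000 → no error.
Read data bits from positions 3,5,6,7,9,10,11,12,13,14,15,17,18,19,20,21,22,23,24,25,26,27,28,29,30,31: 01110101000111111010011100

01110101000111111010011100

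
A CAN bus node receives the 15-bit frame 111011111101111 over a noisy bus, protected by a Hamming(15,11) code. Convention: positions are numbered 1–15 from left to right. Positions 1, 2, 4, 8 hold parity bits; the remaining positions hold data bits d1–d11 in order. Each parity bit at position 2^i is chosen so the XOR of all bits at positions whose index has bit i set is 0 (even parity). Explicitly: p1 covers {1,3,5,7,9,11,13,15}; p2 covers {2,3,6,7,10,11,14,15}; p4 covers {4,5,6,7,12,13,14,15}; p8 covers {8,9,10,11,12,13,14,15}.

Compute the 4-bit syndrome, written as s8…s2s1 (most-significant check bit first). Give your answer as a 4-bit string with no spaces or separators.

1111

s1 (pos 1,3,5,7,9,11,13,15): 1⊕1⊕1⊕1⊕1⊕0⊕1⊕1 = 1
s2 (pos 2,3,6,7,10,11,14,15): 1⊕1⊕1⊕1⊕1⊕0⊕1⊕1 = 1
s4 (pos 4,5,6,7,12,13,14,15): 0⊕1⊕1⊕1⊕1⊕1⊕1⊕1 = 1
s8 (pos 8,9,10,11,12,13,14,15): 1⊕1⊕1⊕0⊕1⊕1⊕1⊕1 = 1
Syndrome s8…s1 = 1111 → error at position 15.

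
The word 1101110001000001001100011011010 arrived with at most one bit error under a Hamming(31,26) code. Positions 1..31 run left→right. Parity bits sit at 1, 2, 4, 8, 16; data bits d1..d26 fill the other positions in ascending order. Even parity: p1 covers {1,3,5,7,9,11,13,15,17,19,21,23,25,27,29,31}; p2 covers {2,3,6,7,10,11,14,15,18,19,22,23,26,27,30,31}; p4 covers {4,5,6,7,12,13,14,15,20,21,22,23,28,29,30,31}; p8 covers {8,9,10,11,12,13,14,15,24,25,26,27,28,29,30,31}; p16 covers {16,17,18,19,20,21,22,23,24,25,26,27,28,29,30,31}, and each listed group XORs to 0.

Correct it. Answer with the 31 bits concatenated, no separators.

0101110001000001001100011011010

s1 (pos 1,3,5,7,9,11,13,15,17,19,21,23,25,27,29,31): 1⊕0⊕1⊕0⊕0⊕0⊕0⊕0⊕0⊕1⊕0⊕0⊕1⊕1⊕0⊕0 = 1
s2 (pos 2,3,6,7,10,11,14,15,18,19,22,23,26,27,30,31): 1⊕0⊕1⊕0⊕1⊕0⊕0⊕0⊕0⊕1⊕0⊕0⊕0⊕1⊕1⊕0 = 0
s4 (pos 4,5,6,7,12,13,14,15,20,21,22,23,28,29,30,31): 1⊕1⊕1⊕0⊕0⊕0⊕0⊕0⊕1⊕0⊕0⊕0⊕1⊕0⊕1⊕0 = 0
s8 (pos 8,9,10,11,12,13,14,15,24,25,26,27,28,29,30,31): 0⊕0⊕1⊕0⊕0⊕0⊕0⊕0⊕1⊕1⊕0⊕1⊕1⊕0⊕1⊕0 = 0
s16 (pos 16,17,18,19,20,21,22,23,24,25,26,27,28,29,30,31): 1⊕0⊕0⊕1⊕1⊕0⊕0⊕0⊕1⊕1⊕0⊕1⊕1⊕0⊕1⊕0 = 0
Syndrome s16…s1 = 00001 → error at position 1.
Flip position 1: 1101110001000001001100011011010 → 0101110001000001001100011011010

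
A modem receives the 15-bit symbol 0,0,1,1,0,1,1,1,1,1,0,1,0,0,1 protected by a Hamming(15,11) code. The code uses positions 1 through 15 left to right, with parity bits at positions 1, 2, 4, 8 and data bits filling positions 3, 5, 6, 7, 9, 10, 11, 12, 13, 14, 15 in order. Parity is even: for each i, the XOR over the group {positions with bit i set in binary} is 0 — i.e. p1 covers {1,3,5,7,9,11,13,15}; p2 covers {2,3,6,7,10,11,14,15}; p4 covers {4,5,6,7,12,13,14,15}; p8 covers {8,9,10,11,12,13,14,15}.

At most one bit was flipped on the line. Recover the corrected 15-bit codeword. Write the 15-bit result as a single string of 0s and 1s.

s1 (pos 1,3,5,7,9,11,13,15): 0⊕1⊕0⊕1⊕1⊕0⊕0⊕1 = 0
s2 (pos 2,3,6,7,10,11,14,15): 0⊕1⊕1⊕1⊕1⊕0⊕0⊕1 = 1
s4 (pos 4,5,6,7,12,13,14,15): 1⊕0⊕1⊕1⊕1⊕0⊕0⊕1 = 1
s8 (pos 8,9,10,11,12,13,14,15): 1⊕1⊕1⊕0⊕1⊕0⊕0⊕1 = 1
Syndrome s8…s1 = 1110 → error at position 14.
Flip position 14: 001101111101001 → 001101111101011

001101111101011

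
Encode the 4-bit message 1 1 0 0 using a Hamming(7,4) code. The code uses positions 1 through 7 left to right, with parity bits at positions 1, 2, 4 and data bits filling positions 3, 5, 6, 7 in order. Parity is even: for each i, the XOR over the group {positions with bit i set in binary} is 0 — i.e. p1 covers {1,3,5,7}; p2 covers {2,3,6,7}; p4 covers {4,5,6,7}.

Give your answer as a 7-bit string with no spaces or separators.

0111100

Place data at non-parity positions: p1 p2 1 p4 1 0 0
p1 (pos 1,3,5,7): XOR of data positions = 1⊕1⊕0 = 0
p2 (pos 2,3,6,7): XOR of data positions = 1⊕0⊕0 = 1
p4 (pos 4,5,6,7): XOR of data positions = 1⊕0⊕0 = 1
Codeword: 0111100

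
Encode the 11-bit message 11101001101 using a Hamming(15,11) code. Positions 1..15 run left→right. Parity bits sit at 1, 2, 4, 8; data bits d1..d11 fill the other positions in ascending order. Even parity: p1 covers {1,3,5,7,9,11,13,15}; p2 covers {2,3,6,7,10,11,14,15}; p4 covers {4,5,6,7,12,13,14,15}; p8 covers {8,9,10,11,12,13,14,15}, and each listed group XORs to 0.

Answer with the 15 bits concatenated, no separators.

111111001001101

Place data at non-parity positions: p1 p2 1 p4 1 1 0 p8 1 0 0 1 1 0 1
p1 (pos 1,3,5,7,9,11,13,15): XOR of data positions = 1⊕1⊕0⊕1⊕0⊕1⊕1 = 1
p2 (pos 2,3,6,7,10,11,14,15): XOR of data positions = 1⊕1⊕0⊕0⊕0⊕0⊕1 = 1
p4 (pos 4,5,6,7,12,13,14,15): XOR of data positions = 1⊕1⊕0⊕1⊕1⊕0⊕1 = 1
p8 (pos 8,9,10,11,12,13,14,15): XOR of data positions = 1⊕0⊕0⊕1⊕1⊕0⊕1 = 0
Codeword: 111111001001101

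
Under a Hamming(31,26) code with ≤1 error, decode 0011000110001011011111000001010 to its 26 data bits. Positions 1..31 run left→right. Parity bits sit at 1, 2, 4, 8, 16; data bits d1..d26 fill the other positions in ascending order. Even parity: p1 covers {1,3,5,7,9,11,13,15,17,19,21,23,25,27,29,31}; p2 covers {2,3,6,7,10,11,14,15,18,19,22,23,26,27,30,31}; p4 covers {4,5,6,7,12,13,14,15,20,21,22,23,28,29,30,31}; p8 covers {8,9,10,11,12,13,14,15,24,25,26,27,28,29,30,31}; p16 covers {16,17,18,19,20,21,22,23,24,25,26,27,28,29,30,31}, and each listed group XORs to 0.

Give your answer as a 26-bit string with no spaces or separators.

s1 (pos 1,3,5,7,9,11,13,15,17,19,21,23,25,27,29,31): 0⊕1⊕0⊕0⊕1⊕0⊕1⊕1⊕0⊕1⊕1⊕0⊕0⊕0⊕0⊕0 = 0
s2 (pos 2,3,6,7,10,11,14,15,18,19,22,23,26,27,30,31): 0⊕1⊕0⊕0⊕0⊕0⊕0⊕1⊕1⊕1⊕1⊕0⊕0⊕0⊕1⊕0 = 0
s4 (pos 4,5,6,7,12,13,14,15,20,21,22,23,28,29,30,31): 1⊕0⊕0⊕0⊕0⊕1⊕0⊕1⊕1⊕1⊕1⊕0⊕1⊕0⊕1⊕0 = 0
s8 (pos 8,9,10,11,12,13,14,15,24,25,26,27,28,29,30,31): 1⊕1⊕0⊕0⊕0⊕1⊕0⊕1⊕0⊕0⊕0⊕0⊕1⊕0⊕1⊕0 = 0
s16 (pos 16,17,18,19,20,21,22,23,24,25,26,27,28,29,30,31): 1⊕0⊕1⊕1⊕1⊕1⊕1⊕0⊕0⊕0⊕0⊕0⊕1⊕0⊕1⊕0 = 0
Syndrome s16…s1 = 00000 → no error.
Read data bits from positions 3,5,6,7,9,10,11,12,13,14,15,17,18,19,20,21,22,23,24,25,26,27,28,29,30,31: 10001000101011111000001010

10001000101011111000001010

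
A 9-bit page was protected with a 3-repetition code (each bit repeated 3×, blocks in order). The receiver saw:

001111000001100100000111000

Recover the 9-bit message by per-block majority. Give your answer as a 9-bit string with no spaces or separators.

010000010

Block 1 (001): 1 one → 0
Block 2 (111): 3 ones → 1
Block 3 (000): 0 ones → 0
Block 4 (001): 1 one → 0
Block 5 (100): 1 one → 0
Block 6 (100): 1 one → 0
Block 7 (000): 0 ones → 0
Block 8 (111): 3 ones → 1
Block 9 (000): 0 ones → 0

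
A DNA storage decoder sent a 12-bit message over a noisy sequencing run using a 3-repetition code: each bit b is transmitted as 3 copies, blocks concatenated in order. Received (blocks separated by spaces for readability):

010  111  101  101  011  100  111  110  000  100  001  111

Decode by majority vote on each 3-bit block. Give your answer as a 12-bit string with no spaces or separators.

Block 1 (010): 1 one → 0
Block 2 (111): 3 ones → 1
Block 3 (101): 2 ones → 1
Block 4 (101): 2 ones → 1
Block 5 (011): 2 ones → 1
Block 6 (100): 1 one → 0
Block 7 (111): 3 ones → 1
Block 8 (110): 2 ones → 1
Block 9 (000): 0 ones → 0
Block 10 (100): 1 one → 0
Block 11 (001): 1 one → 0
Block 12 (111): 3 ones → 1

011110110001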